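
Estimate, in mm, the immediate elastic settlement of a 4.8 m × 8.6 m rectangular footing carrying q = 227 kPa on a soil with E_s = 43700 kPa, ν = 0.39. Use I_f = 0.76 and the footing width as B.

S_e ≈ 16.1 mm

Immediate (elastic) settlement: S_e = q·B·(1−ν²)/E_s · I_f.
S_e = 227 × 4.8 × (1 − 0.39²) / 43700 × 0.76
    = 227 × 4.8 × 0.8479 / 43700 × 0.76
    = 0.01607 m = 16.07 mm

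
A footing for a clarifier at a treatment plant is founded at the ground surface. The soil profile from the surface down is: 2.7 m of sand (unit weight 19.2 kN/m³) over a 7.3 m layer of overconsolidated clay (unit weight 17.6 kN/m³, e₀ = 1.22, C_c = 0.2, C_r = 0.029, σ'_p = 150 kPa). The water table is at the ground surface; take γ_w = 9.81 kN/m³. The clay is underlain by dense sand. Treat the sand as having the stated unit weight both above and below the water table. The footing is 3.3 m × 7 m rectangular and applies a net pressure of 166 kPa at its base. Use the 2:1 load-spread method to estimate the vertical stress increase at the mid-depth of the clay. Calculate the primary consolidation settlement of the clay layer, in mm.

Mid-depth of clay below the ground surface: z = 2.7 + 7.3/2 = 6.35 m.
Total vertical stress at mid-clay: σ_v = 19.2×2.7 + 17.6×3.65 = 116.08 kPa.
Pore pressure: u = 9.81×(6.35 − 0) = 62.294 kPa.
Initial effective stress: σ'_0 = σ_v − u = 116.08 − 62.294 = 53.786 kPa.
Stress increase at mid-clay by the 2:1 spreading method:
Δσ = qBL/((B+z)(L+z)) = 166×3.3×7/((3.3+6.35)(7+6.35)) = 29.765 kPa
Final effective stress: σ'_f = 53.786 + 29.765 = 83.551 kPa.
σ'_f = 83.551 ≤ σ'_p = 150 kPa, so the clay remains overconsolidated and only the recompression index applies:
S_c = C_r·H/(1+e₀)·log₁₀(σ'_f/σ'_0) = 0.029×7.3/2.22×log₁₀(83.551/53.786)
    = 0.095361 × 0.19128 = 0.01824 m

S_c ≈ 18.2 mm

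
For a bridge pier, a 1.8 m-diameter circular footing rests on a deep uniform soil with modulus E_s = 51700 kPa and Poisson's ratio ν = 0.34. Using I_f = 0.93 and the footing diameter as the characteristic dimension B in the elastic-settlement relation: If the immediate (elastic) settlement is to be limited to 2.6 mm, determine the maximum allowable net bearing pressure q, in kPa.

q ≈ 90.8 kPa

S_e = q·B·(1−ν²)/E_s · I_f  ⇒  q = S_e·E_s / (B·(1−ν²)·I_f).
q = 0.0026 × 51700 / (1.8 × 0.8844 × 0.93) = 90.79 kPa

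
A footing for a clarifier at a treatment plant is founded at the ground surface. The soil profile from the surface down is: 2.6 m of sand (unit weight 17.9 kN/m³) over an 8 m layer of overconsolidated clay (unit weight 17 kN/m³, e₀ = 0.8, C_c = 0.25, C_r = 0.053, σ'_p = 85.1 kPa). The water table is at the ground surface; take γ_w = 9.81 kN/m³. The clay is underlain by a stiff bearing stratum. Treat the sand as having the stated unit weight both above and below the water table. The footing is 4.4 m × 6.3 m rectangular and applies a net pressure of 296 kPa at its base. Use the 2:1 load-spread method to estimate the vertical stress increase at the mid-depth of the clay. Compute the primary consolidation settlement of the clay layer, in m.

S_c ≈ 0.168 m

Mid-depth of clay below the ground surface: z = 2.6 + 8/2 = 6.6 m.
Total vertical stress at mid-clay: σ_v = 17.9×2.6 + 17×4 = 114.54 kPa.
Pore pressure: u = 9.81×(6.6 − 0) = 64.746 kPa.
Initial effective stress: σ'_0 = σ_v − u = 114.54 − 64.746 = 49.794 kPa.
Stress increase at mid-clay by the 2:1 spreading method:
Δσ = qBL/((B+z)(L+z)) = 296×4.4×6.3/((4.4+6.6)(6.3+6.6)) = 57.823 kPa
Final effective stress: σ'_f = 49.794 + 57.823 = 107.62 kPa.
σ'_f = 107.62 > σ'_p = 85.1 kPa, so the stress path crosses the preconsolidation pressure — recompression up to σ'_p, then virgin compression beyond:
S_c = H/(1+e₀)·[C_r·log₁₀(σ'_p/σ'_0) + C_c·log₁₀(σ'_f/σ'_p)]
    = 8/1.8 × [0.053×log₁₀(85.1/49.794) + 0.25×log₁₀(107.62/85.1)]
    = 4.4444 × [0.012336 + 0.025491] = 0.1681 m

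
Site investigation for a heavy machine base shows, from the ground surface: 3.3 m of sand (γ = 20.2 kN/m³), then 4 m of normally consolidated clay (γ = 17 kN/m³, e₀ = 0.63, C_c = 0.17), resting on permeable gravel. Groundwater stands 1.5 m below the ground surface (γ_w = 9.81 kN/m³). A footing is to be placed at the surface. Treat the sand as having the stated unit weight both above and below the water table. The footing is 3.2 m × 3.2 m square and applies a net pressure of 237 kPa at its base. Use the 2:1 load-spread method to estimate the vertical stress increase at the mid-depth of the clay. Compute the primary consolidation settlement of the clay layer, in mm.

Mid-depth of clay below the ground surface: z = 3.3 + 4/2 = 5.3 m.
Total vertical stress at mid-clay: σ_v = 20.2×3.3 + 17×2 = 100.66 kPa.
Pore pressure: u = 9.81×(5.3 − 1.5) = 37.278 kPa.
Initial effective stress: σ'_0 = σ_v − u = 100.66 − 37.278 = 63.382 kPa.
Stress increase at mid-clay by the 2:1 spreading method:
Δσ = qBL/((B+z)(L+z)) = 237×3.2×3.2/((3.2+5.3)(3.2+5.3)) = 33.59 kPa
Final effective stress: σ'_f = σ'_0 + Δσ = 63.382 + 33.59 = 96.972 kPa.
Normally consolidated clay, so the full stress increment lies on the virgin compression line:
S_c = C_c·H/(1+e₀)·log₁₀(σ'_f/σ'_0) = 0.17×4/(1+0.63)×log₁₀(96.972/63.382)
    = 0.41718 × 0.18468 = 0.07704 m

S_c ≈ 77 mm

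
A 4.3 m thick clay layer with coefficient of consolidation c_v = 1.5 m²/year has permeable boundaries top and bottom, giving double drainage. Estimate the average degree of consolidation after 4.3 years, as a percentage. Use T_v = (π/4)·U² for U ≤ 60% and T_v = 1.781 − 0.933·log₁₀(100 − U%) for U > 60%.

U ≈ 97.4 %

Drainage path length: H_d = H/2 = 2.15 m (double drainage).
T_v = c_v·t/H_d² = 1.5×4.3/2.15² = 1.3953.
T_v = 1.3953 corresponds to the U > 60% branch:
U = 1 − 10^((1.781 − T_v)/0.933)/100 = 0.9741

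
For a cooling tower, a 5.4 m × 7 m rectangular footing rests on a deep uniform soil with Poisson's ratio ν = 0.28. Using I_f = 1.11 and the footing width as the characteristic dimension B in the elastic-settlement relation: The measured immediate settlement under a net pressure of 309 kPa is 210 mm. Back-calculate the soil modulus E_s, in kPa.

E_s ≈ 8130 kPa

S_e = q·B·(1−ν²)/E_s · I_f  ⇒  E_s = q·B·(1−ν²)·I_f / S_e.
E_s = 309 × 5.4 × 0.9216 × 1.11 / 0.21 = 8128 kPa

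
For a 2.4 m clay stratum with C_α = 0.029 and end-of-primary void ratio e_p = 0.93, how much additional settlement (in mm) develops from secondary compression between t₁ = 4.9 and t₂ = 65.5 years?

S_s ≈ 40.6 mm

Secondary compression: S_s = C_α·H/(1+e_p)·log₁₀(t₂/t₁)
S_s = 0.029×2.4/(1+0.93)×log₁₀(65.5/4.9)
    = 0.03606 × 1.126 = 0.04061 m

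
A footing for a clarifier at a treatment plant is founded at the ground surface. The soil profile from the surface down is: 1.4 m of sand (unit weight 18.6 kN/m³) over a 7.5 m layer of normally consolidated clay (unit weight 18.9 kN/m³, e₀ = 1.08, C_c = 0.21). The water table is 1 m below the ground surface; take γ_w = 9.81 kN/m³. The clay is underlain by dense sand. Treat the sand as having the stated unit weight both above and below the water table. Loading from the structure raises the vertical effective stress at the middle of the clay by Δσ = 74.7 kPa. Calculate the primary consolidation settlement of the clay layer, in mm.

S_c ≈ 278 mm

Mid-depth of clay below the ground surface: z = 1.4 + 7.5/2 = 5.15 m.
Total vertical stress at mid-clay: σ_v = 18.6×1.4 + 18.9×3.75 = 96.915 kPa.
Pore pressure: u = 9.81×(5.15 − 1) = 40.712 kPa.
Initial effective stress: σ'_0 = σ_v − u = 96.915 − 40.712 = 56.203 kPa.
Final effective stress: σ'_f = σ'_0 + Δσ = 56.203 + 74.7 = 130.9 kPa.
Normally consolidated clay, so the full stress increment lies on the virgin compression line:
S_c = C_c·H/(1+e₀)·log₁₀(σ'_f/σ'_0) = 0.21×7.5/(1+1.08)×log₁₀(130.9/56.203)
    = 0.75721 × 0.36718 = 0.278 m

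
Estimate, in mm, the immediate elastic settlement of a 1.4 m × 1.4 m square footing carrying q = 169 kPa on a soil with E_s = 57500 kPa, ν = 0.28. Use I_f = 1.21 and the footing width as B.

S_e ≈ 4.59 mm

Immediate (elastic) settlement: S_e = q·B·(1−ν²)/E_s · I_f.
S_e = 169 × 1.4 × (1 − 0.28²) / 57500 × 1.21
    = 169 × 1.4 × 0.9216 / 57500 × 1.21
    = 0.004589 m = 4.589 mm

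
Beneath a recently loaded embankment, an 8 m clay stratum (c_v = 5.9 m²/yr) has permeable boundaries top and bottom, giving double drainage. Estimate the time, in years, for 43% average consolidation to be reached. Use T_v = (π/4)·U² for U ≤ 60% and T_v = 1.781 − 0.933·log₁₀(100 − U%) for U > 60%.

t ≈ 0.394 years

Drainage path length: H_d = H/2 = 4 m (double drainage).
U ≤ 60%: T_v = (π/4)·U² = (π/4)×0.43² = 0.14522.
t = T_v·H_d²/c_v = 0.14522×4²/5.9 = 0.3938 years.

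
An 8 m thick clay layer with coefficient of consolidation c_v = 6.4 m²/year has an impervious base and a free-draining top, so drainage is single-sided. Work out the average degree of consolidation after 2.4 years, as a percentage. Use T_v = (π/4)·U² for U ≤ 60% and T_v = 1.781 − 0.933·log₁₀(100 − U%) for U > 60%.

Drainage path length: H_d = H = 8 m (single drainage).
T_v = c_v·t/H_d² = 6.4×2.4/8² = 0.24.
T_v = 0.24 corresponds to the U ≤ 60% branch:
U = √(4T_v/π) = 0.5528

U ≈ 55.3 %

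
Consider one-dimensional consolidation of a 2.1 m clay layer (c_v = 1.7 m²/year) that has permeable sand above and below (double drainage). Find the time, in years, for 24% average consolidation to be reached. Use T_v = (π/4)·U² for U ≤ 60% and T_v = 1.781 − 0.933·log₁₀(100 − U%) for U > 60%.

Drainage path length: H_d = H/2 = 1.05 m (double drainage).
U ≤ 60%: T_v = (π/4)·U² = (π/4)×0.24² = 0.045239.
t = T_v·H_d²/c_v = 0.045239×1.05²/1.7 = 0.02934 years.

t ≈ 0.0293 years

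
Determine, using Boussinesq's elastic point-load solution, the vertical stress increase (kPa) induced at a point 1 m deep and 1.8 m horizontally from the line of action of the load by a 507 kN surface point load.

Boussinesq vertical stress below a point load on an elastic half-space:
Δσ_z = 3P/(2πz²) · [1 + (r/z)²]^(−5/2)
r/z = 1.8/1 = 1.8; [1+(r/z)²]^(−5/2) = 0.027014.
Δσ_z = 3×507/(2π×1²) × 0.027014 = 242.07 × 0.027014 = 6.539 kPa

Δσ_z ≈ 6.54 kPa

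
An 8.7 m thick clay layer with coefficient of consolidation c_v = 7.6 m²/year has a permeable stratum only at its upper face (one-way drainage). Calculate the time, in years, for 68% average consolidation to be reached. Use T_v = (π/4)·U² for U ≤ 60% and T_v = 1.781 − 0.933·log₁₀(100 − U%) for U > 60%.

t ≈ 3.75 years

Drainage path length: H_d = H = 8.7 m (single drainage).
U > 60%: T_v = 1.781 − 0.933·log₁₀(100 − 68) = 0.3767.
t = T_v·H_d²/c_v = 0.3767×8.7²/7.6 = 3.752 years.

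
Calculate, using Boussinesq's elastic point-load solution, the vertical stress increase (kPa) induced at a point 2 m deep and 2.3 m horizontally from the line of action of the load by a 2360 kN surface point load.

Δσ_z ≈ 34.3 kPa

Boussinesq vertical stress below a point load on an elastic half-space:
Δσ_z = 3P/(2πz²) · [1 + (r/z)²]^(−5/2)
r/z = 2.3/2 = 1.15; [1+(r/z)²]^(−5/2) = 0.12165.
Δσ_z = 3×2360/(2π×2²) × 0.12165 = 281.7 × 0.12165 = 34.27 kPa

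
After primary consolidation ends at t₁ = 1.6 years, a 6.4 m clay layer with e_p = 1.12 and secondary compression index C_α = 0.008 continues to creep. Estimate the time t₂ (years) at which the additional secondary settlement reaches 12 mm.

t₂ ≈ 5.02 years

S_s = C_α·H/(1+e_p)·log₁₀(t₂/t₁) ⇒ log₁₀(t₂/t₁) = S_s·(1+e_p)/(C_α·H).
log₁₀(t₂/t₁) = 0.012 × (1+1.12) / (0.008×6.4) = 0.4969
t₂ = t₁ × 10^0.4969 = 1.6 × 3.14 = 5.023 years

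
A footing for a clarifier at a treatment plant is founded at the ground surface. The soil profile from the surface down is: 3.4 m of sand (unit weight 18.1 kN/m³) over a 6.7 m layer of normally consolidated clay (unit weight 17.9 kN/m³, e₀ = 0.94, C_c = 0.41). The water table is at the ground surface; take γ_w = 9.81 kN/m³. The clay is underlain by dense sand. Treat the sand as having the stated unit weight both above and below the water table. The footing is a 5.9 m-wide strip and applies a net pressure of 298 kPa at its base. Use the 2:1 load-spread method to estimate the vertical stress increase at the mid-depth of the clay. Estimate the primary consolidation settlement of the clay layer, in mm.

Mid-depth of clay below the ground surface: z = 3.4 + 6.7/2 = 6.75 m.
Total vertical stress at mid-clay: σ_v = 18.1×3.4 + 17.9×3.35 = 121.5 kPa.
Pore pressure: u = 9.81×(6.75 − 0) = 66.218 kPa.
Initial effective stress: σ'_0 = σ_v − u = 121.5 − 66.218 = 55.282 kPa.
Stress increase at mid-clay by the 2:1 spreading method:
Δσ = qB/(B+z) = 298×5.9/(5.9+6.75) = 138.99 kPa
Final effective stress: σ'_f = σ'_0 + Δσ = 55.282 + 138.99 = 194.27 kPa.
Normally consolidated clay, so the full stress increment lies on the virgin compression line:
S_c = C_c·H/(1+e₀)·log₁₀(σ'_f/σ'_0) = 0.41×6.7/(1+0.94)×log₁₀(194.27/55.282)
    = 1.416 × 0.54582 = 0.7729 m

S_c ≈ 773 mm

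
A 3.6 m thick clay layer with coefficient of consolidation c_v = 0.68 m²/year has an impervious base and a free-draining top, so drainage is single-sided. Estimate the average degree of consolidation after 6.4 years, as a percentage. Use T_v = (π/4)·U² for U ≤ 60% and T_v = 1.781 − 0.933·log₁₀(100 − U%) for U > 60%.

U ≈ 64.6 %

Drainage path length: H_d = H = 3.6 m (single drainage).
T_v = c_v·t/H_d² = 0.68×6.4/3.6² = 0.3358.
T_v = 0.3358 corresponds to the U > 60% branch:
U = 1 − 10^((1.781 − T_v)/0.933)/100 = 0.646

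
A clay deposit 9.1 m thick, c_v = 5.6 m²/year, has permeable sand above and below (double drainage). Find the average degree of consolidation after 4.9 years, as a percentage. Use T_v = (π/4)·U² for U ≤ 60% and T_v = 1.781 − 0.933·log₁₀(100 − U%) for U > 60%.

Drainage path length: H_d = H/2 = 4.55 m (double drainage).
T_v = c_v·t/H_d² = 5.6×4.9/4.55² = 1.3254.
T_v = 1.3254 corresponds to the U > 60% branch:
U = 1 − 10^((1.781 − T_v)/0.933)/100 = 0.9692

U ≈ 96.9 %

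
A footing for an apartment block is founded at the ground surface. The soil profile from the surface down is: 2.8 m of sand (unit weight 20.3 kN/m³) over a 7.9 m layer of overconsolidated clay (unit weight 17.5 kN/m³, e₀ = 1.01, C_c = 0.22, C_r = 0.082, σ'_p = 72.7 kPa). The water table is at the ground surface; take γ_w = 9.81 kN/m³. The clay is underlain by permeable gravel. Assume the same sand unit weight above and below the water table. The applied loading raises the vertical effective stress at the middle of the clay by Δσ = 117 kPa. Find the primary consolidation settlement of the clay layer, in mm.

S_c ≈ 361 mm

Mid-depth of clay below the ground surface: z = 2.8 + 7.9/2 = 6.75 m.
Total vertical stress at mid-clay: σ_v = 20.3×2.8 + 17.5×3.95 = 125.97 kPa.
Pore pressure: u = 9.81×(6.75 − 0) = 66.218 kPa.
Initial effective stress: σ'_0 = σ_v − u = 125.97 − 66.218 = 59.752 kPa.
Final effective stress: σ'_f = 59.752 + 117 = 176.75 kPa.
σ'_f = 176.75 > σ'_p = 72.7 kPa, so the stress path crosses the preconsolidation pressure — recompression up to σ'_p, then virgin compression beyond:
S_c = H/(1+e₀)·[C_r·log₁₀(σ'_p/σ'_0) + C_c·log₁₀(σ'_f/σ'_p)]
    = 7.9/2.01 × [0.082×log₁₀(72.7/59.752) + 0.22×log₁₀(176.75/72.7)]
    = 3.9303 × [0.0069849 + 0.084882] = 0.3611 m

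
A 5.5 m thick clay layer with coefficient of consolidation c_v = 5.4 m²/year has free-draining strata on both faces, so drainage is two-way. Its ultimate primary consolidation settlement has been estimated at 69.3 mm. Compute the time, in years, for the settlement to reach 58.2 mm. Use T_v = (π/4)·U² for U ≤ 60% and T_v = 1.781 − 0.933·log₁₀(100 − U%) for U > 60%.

Drainage path length: H_d = H/2 = 2.75 m (double drainage).
U = S(t)/S_ult = 58.2/69.3 = 0.8398.
U > 60%: T_v = 1.781 − 0.933·log₁₀(100 − 83.983) = 0.65712.
t = T_v·H_d²/c_v = 0.65712×2.75²/5.4 = 0.9203 years.

t ≈ 0.92 years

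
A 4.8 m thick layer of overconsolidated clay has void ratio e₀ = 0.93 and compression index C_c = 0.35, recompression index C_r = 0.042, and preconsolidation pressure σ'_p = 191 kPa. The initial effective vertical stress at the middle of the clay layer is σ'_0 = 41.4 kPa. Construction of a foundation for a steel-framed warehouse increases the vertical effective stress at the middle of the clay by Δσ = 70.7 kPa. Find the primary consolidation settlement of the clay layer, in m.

Final effective stress: σ'_f = 41.4 + 70.7 = 112.1 kPa.
σ'_f = 112.1 ≤ σ'_p = 191 kPa, so the clay remains overconsolidated and only the recompression index applies:
S_c = C_r·H/(1+e₀)·log₁₀(σ'_f/σ'_0) = 0.042×4.8/1.93×log₁₀(112.1/41.4)
    = 0.10445 × 0.43261 = 0.04519 m

S_c ≈ 0.0452 m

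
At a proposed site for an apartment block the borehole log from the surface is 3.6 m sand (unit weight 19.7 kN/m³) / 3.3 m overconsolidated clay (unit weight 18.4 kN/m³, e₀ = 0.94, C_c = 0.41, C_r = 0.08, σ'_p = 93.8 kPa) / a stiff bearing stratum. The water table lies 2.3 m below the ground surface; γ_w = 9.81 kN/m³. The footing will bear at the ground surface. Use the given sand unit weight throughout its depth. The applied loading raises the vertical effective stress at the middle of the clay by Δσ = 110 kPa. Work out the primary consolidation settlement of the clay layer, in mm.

S_c ≈ 217 mm

Mid-depth of clay below the ground surface: z = 3.6 + 3.3/2 = 5.25 m.
Total vertical stress at mid-clay: σ_v = 19.7×3.6 + 18.4×1.65 = 101.28 kPa.
Pore pressure: u = 9.81×(5.25 − 2.3) = 28.94 kPa.
Initial effective stress: σ'_0 = σ_v − u = 101.28 − 28.94 = 72.34 kPa.
Final effective stress: σ'_f = 72.34 + 110 = 182.34 kPa.
σ'_f = 182.34 > σ'_p = 93.8 kPa, so the stress path crosses the preconsolidation pressure — recompression up to σ'_p, then virgin compression beyond:
S_c = H/(1+e₀)·[C_r·log₁₀(σ'_p/σ'_0) + C_c·log₁₀(σ'_f/σ'_p)]
    = 3.3/1.94 × [0.08×log₁₀(93.8/72.34) + 0.41×log₁₀(182.34/93.8)]
    = 1.701 × [0.0090259 + 0.11836] = 0.2167 m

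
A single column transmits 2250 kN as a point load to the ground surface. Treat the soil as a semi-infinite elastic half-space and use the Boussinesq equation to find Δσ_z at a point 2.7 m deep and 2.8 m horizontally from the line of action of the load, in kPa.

Boussinesq vertical stress below a point load on an elastic half-space:
Δσ_z = 3P/(2πz²) · [1 + (r/z)²]^(−5/2)
r/z = 2.8/2.7 = 1.037; [1+(r/z)²]^(−5/2) = 0.16115.
Δσ_z = 3×2250/(2π×2.7²) × 0.16115 = 147.37 × 0.16115 = 23.75 kPa

Δσ_z ≈ 23.7 kPa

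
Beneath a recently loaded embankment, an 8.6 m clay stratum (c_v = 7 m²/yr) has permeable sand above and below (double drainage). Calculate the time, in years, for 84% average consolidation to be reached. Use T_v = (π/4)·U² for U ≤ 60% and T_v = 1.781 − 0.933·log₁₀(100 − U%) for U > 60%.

t ≈ 1.74 years

Drainage path length: H_d = H/2 = 4.3 m (double drainage).
U > 60%: T_v = 1.781 − 0.933·log₁₀(100 − 84) = 0.65756.
t = T_v·H_d²/c_v = 0.65756×4.3²/7 = 1.737 years.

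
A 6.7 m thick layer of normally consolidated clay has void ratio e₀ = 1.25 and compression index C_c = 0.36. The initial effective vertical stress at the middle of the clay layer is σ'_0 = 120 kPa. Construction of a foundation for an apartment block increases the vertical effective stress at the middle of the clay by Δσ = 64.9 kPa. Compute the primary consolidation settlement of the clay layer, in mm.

S_c ≈ 201 mm

Final effective stress: σ'_f = σ'_0 + Δσ = 120 + 64.9 = 184.9 kPa.
Normally consolidated clay, so the full stress increment lies on the virgin compression line:
S_c = C_c·H/(1+e₀)·log₁₀(σ'_f/σ'_0) = 0.36×6.7/(1+1.25)×log₁₀(184.9/120)
    = 1.072 × 0.18776 = 0.2013 m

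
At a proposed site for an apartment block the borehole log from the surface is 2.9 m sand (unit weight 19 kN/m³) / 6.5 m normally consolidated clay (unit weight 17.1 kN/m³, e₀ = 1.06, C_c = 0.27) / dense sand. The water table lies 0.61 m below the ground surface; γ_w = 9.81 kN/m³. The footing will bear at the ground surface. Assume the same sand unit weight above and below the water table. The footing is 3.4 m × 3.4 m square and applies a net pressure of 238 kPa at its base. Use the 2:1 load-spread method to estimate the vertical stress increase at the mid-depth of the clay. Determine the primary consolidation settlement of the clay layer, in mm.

Mid-depth of clay below the ground surface: z = 2.9 + 6.5/2 = 6.15 m.
Total vertical stress at mid-clay: σ_v = 19×2.9 + 17.1×3.25 = 110.68 kPa.
Pore pressure: u = 9.81×(6.15 − 0.61) = 54.347 kPa.
Initial effective stress: σ'_0 = σ_v − u = 110.68 − 54.347 = 56.333 kPa.
Stress increase at mid-clay by the 2:1 spreading method:
Δσ = qBL/((B+z)(L+z)) = 238×3.4×3.4/((3.4+6.15)(3.4+6.15)) = 30.167 kPa
Final effective stress: σ'_f = σ'_0 + Δσ = 56.333 + 30.167 = 86.5 kPa.
Normally consolidated clay, so the full stress increment lies on the virgin compression line:
S_c = C_c·H/(1+e₀)·log₁₀(σ'_f/σ'_0) = 0.27×6.5/(1+1.06)×log₁₀(86.5/56.333)
    = 0.85194 × 0.18625 = 0.1587 m

S_c ≈ 159 mm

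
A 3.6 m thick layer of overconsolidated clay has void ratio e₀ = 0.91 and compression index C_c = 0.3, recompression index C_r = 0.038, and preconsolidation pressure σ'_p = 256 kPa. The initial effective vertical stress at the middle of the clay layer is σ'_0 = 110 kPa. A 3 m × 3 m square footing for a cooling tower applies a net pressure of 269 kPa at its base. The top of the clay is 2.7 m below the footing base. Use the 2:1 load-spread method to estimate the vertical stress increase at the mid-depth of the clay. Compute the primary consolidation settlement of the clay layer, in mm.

S_c ≈ 10.3 mm

Mid-depth of clay below the footing base: z = 2.7 + 3.6/2 = 4.5 m.
Stress increase at mid-clay by the 2:1 spreading method:
Δσ = qBL/((B+z)(L+z)) = 269×3×3/((3+4.5)(3+4.5)) = 43.04 kPa
Final effective stress: σ'_f = 110 + 43.04 = 153.04 kPa.
σ'_f = 153.04 ≤ σ'_p = 256 kPa, so the clay remains overconsolidated and only the recompression index applies:
S_c = C_r·H/(1+e₀)·log₁₀(σ'_f/σ'_0) = 0.038×3.6/1.91×log₁₀(153.04/110)
    = 0.071622 × 0.14341 = 0.01027 m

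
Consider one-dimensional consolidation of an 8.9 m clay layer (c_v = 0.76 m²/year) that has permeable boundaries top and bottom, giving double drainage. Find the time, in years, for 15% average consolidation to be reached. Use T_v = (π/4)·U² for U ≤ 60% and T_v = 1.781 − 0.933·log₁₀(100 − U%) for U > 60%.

Drainage path length: H_d = H/2 = 4.45 m (double drainage).
U ≤ 60%: T_v = (π/4)·U² = (π/4)×0.15² = 0.017671.
t = T_v·H_d²/c_v = 0.017671×4.45²/0.76 = 0.4604 years.

t ≈ 0.46 years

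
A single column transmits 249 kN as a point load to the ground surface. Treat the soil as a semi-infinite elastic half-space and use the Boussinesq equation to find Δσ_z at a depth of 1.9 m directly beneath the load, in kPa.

Δσ_z ≈ 32.9 kPa

Boussinesq vertical stress below a point load on an elastic half-space:
Δσ_z = 3P/(2πz²) · [1 + (r/z)²]^(−5/2)
r/z = 0/1.9 = 0; [1+(r/z)²]^(−5/2) = 1.
Δσ_z = 3×249/(2π×1.9²) × 1 = 32.933 × 1 = 32.93 kPa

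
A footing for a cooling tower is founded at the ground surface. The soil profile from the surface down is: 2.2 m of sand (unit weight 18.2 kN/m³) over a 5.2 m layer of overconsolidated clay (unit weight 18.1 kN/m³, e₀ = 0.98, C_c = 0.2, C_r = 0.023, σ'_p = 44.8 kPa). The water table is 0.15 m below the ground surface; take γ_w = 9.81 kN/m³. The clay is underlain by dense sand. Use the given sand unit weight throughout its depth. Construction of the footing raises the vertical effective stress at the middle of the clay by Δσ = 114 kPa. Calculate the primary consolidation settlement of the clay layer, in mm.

Mid-depth of clay below the ground surface: z = 2.2 + 5.2/2 = 4.8 m.
Total vertical stress at mid-clay: σ_v = 18.2×2.2 + 18.1×2.6 = 87.1 kPa.
Pore pressure: u = 9.81×(4.8 − 0.15) = 45.617 kPa.
Initial effective stress: σ'_0 = σ_v − u = 87.1 − 45.617 = 41.483 kPa.
Final effective stress: σ'_f = 41.483 + 114 = 155.48 kPa.
σ'_f = 155.48 > σ'_p = 44.8 kPa, so the stress path crosses the preconsolidation pressure — recompression up to σ'_p, then virgin compression beyond:
S_c = H/(1+e₀)·[C_r·log₁₀(σ'_p/σ'_0) + C_c·log₁₀(σ'_f/σ'_p)]
    = 5.2/1.98 × [0.023×log₁₀(44.8/41.483) + 0.2×log₁₀(155.48/44.8)]
    = 2.6263 × [0.00076838 + 0.10808] = 0.2859 m

S_c ≈ 286 mm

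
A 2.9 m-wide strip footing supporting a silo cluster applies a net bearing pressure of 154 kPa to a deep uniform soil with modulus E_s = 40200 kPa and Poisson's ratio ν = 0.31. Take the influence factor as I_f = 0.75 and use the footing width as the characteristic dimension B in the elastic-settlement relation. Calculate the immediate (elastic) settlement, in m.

Immediate (elastic) settlement: S_e = q·B·(1−ν²)/E_s · I_f.
S_e = 154 × 2.9 × (1 − 0.31²) / 40200 × 0.75
    = 154 × 2.9 × 0.9039 / 40200 × 0.75
    = 0.007531 m

S_e ≈ 0.00753 m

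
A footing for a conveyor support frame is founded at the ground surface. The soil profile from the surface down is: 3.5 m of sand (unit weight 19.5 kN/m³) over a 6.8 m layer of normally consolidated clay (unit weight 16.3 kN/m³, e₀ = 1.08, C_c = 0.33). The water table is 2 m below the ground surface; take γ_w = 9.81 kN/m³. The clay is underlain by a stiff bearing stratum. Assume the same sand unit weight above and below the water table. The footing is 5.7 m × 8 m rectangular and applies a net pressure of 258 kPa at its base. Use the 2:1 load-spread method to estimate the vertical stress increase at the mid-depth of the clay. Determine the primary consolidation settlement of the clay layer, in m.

Mid-depth of clay below the ground surface: z = 3.5 + 6.8/2 = 6.9 m.
Total vertical stress at mid-clay: σ_v = 19.5×3.5 + 16.3×3.4 = 123.67 kPa.
Pore pressure: u = 9.81×(6.9 − 2) = 48.069 kPa.
Initial effective stress: σ'_0 = σ_v − u = 123.67 − 48.069 = 75.601 kPa.
Stress increase at mid-clay by the 2:1 spreading method:
Δσ = qBL/((B+z)(L+z)) = 258×5.7×8/((5.7+6.9)(8+6.9)) = 62.665 kPa
Final effective stress: σ'_f = σ'_0 + Δσ = 75.601 + 62.665 = 138.27 kPa.
Normally consolidated clay, so the full stress increment lies on the virgin compression line:
S_c = C_c·H/(1+e₀)·log₁₀(σ'_f/σ'_0) = 0.33×6.8/(1+1.08)×log₁₀(138.27/75.601)
    = 1.0788 × 0.2622 = 0.2829 m

S_c ≈ 0.283 m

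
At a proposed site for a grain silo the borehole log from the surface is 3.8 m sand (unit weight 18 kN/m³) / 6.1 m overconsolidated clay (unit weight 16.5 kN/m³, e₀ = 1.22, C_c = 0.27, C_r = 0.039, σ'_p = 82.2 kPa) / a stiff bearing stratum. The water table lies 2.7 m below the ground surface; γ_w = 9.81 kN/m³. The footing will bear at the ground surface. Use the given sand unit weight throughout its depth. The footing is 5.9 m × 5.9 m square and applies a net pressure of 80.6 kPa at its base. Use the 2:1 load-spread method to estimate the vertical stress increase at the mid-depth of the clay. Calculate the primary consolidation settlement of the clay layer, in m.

S_c ≈ 0.05 m

Mid-depth of clay below the ground surface: z = 3.8 + 6.1/2 = 6.85 m.
Total vertical stress at mid-clay: σ_v = 18×3.8 + 16.5×3.05 = 118.72 kPa.
Pore pressure: u = 9.81×(6.85 − 2.7) = 40.712 kPa.
Initial effective stress: σ'_0 = σ_v − u = 118.72 − 40.712 = 78.008 kPa.
Stress increase at mid-clay by the 2:1 spreading method:
Δσ = qBL/((B+z)(L+z)) = 80.6×5.9×5.9/((5.9+6.85)(5.9+6.85)) = 17.259 kPa
Final effective stress: σ'_f = 78.008 + 17.259 = 95.267 kPa.
σ'_f = 95.267 > σ'_p = 82.2 kPa, so the stress path crosses the preconsolidation pressure — recompression up to σ'_p, then virgin compression beyond:
S_c = H/(1+e₀)·[C_r·log₁₀(σ'_p/σ'_0) + C_c·log₁₀(σ'_f/σ'_p)]
    = 6.1/2.22 × [0.039×log₁₀(82.2/78.008) + 0.27×log₁₀(95.267/82.2)]
    = 2.7477 × [0.00088657 + 0.017299] = 0.04997 m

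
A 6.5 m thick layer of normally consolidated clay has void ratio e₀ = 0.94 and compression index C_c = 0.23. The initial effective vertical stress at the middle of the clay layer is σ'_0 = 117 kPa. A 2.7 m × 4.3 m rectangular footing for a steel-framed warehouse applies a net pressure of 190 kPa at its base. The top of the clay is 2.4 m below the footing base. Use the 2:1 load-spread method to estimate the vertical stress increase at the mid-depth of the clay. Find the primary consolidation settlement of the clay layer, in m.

S_c ≈ 0.0684 m

Mid-depth of clay below the footing base: z = 2.4 + 6.5/2 = 5.65 m.
Stress increase at mid-clay by the 2:1 spreading method:
Δσ = qBL/((B+z)(L+z)) = 190×2.7×4.3/((2.7+5.65)(4.3+5.65)) = 26.551 kPa
Final effective stress: σ'_f = σ'_0 + Δσ = 117 + 26.551 = 143.55 kPa.
Normally consolidated clay, so the full stress increment lies on the virgin compression line:
S_c = C_c·H/(1+e₀)·log₁₀(σ'_f/σ'_0) = 0.23×6.5/(1+0.94)×log₁₀(143.55/117)
    = 0.77062 × 0.088817 = 0.06844 m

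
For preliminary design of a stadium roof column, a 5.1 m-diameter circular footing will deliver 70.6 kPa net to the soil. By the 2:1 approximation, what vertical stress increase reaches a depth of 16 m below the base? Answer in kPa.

Δσ_z ≈ 4.12 kPa

By the 2:1 method the load spreads at 1 horizontal : 2 vertical, so at depth z the loaded area has grown by z in each plan dimension:
Δσ ≈ qD²/(D+z)² = 70.6×5.1²/(5.1+16)² = 4.1246 kPa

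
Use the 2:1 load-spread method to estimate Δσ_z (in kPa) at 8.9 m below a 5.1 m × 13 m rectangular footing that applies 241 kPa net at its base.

Δσ_z ≈ 52.1 kPa

By the 2:1 method the load spreads at 1 horizontal : 2 vertical, so at depth z the loaded area has grown by z in each plan dimension:
Δσ = qBL/((B+z)(L+z)) = 241×5.1×13/((5.1+8.9)(13+8.9)) = 52.114 kPa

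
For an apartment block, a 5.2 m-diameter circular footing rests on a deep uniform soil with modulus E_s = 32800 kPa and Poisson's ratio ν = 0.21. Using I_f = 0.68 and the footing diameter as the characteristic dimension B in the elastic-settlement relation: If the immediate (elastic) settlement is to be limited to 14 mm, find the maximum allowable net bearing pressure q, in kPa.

S_e = q·B·(1−ν²)/E_s · I_f  ⇒  q = S_e·E_s / (B·(1−ν²)·I_f).
q = 0.014 × 32800 / (5.2 × 0.9559 × 0.68) = 135.9 kPa

q ≈ 136 kPa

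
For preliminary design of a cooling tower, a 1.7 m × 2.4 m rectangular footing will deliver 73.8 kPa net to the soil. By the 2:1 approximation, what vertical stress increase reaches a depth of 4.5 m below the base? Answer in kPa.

Δσ_z ≈ 7.04 kPa

By the 2:1 method the load spreads at 1 horizontal : 2 vertical, so at depth z the loaded area has grown by z in each plan dimension:
Δσ = qBL/((B+z)(L+z)) = 73.8×1.7×2.4/((1.7+4.5)(2.4+4.5)) = 7.0384 kPa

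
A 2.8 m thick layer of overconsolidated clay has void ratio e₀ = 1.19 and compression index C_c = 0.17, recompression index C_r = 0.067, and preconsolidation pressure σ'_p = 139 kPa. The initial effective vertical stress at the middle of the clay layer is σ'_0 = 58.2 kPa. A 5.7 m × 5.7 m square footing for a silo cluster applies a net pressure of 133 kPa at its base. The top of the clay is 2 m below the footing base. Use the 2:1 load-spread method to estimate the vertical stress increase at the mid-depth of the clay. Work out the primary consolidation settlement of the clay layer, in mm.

Mid-depth of clay below the footing base: z = 2 + 2.8/2 = 3.4 m.
Stress increase at mid-clay by the 2:1 spreading method:
Δσ = qBL/((B+z)(L+z)) = 133×5.7×5.7/((5.7+3.4)(5.7+3.4)) = 52.182 kPa
Final effective stress: σ'_f = 58.2 + 52.182 = 110.38 kPa.
σ'_f = 110.38 ≤ σ'_p = 139 kPa, so the clay remains overconsolidated and only the recompression index applies:
S_c = C_r·H/(1+e₀)·log₁₀(σ'_f/σ'_0) = 0.067×2.8/2.19×log₁₀(110.38/58.2)
    = 0.085659 × 0.27797 = 0.02381 m

S_c ≈ 23.8 mm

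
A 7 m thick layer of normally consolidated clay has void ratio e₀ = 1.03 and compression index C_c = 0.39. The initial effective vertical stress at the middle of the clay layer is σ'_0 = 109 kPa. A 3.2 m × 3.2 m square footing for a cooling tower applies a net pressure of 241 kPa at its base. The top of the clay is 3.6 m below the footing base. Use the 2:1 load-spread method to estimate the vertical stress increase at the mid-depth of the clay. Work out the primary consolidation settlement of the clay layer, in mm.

Mid-depth of clay below the footing base: z = 3.6 + 7/2 = 7.1 m.
Stress increase at mid-clay by the 2:1 spreading method:
Δσ = qBL/((B+z)(L+z)) = 241×3.2×3.2/((3.2+7.1)(3.2+7.1)) = 23.262 kPa
Final effective stress: σ'_f = σ'_0 + Δσ = 109 + 23.262 = 132.26 kPa.
Normally consolidated clay, so the full stress increment lies on the virgin compression line:
S_c = C_c·H/(1+e₀)·log₁₀(σ'_f/σ'_0) = 0.39×7/(1+1.03)×log₁₀(132.26/109)
    = 1.3448 × 0.084002 = 0.113 m

S_c ≈ 113 mm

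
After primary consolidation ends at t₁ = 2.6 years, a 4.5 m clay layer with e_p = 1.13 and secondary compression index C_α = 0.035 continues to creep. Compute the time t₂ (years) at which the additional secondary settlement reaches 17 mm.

t₂ ≈ 4.41 years

S_s = C_α·H/(1+e_p)·log₁₀(t₂/t₁) ⇒ log₁₀(t₂/t₁) = S_s·(1+e_p)/(C_α·H).
log₁₀(t₂/t₁) = 0.017 × (1+1.13) / (0.035×4.5) = 0.2299
t₂ = t₁ × 10^0.2299 = 2.6 × 1.698 = 4.414 years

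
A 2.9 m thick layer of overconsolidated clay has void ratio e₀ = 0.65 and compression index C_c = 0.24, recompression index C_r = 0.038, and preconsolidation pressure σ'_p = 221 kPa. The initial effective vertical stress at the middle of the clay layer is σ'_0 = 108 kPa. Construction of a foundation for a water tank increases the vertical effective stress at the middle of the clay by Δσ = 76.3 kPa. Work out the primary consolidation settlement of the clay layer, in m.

S_c ≈ 0.0155 m

Final effective stress: σ'_f = 108 + 76.3 = 184.3 kPa.
σ'_f = 184.3 ≤ σ'_p = 221 kPa, so the clay remains overconsolidated and only the recompression index applies:
S_c = C_r·H/(1+e₀)·log₁₀(σ'_f/σ'_0) = 0.038×2.9/1.65×log₁₀(184.3/108)
    = 0.066789 × 0.2321 = 0.0155 m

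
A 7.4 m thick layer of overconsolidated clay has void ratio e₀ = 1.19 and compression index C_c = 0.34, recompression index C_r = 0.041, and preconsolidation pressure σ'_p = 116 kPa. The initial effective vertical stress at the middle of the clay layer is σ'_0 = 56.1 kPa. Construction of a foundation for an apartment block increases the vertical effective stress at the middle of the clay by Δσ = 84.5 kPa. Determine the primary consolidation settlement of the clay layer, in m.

Final effective stress: σ'_f = 56.1 + 84.5 = 140.6 kPa.
σ'_f = 140.6 > σ'_p = 116 kPa, so the stress path crosses the preconsolidation pressure — recompression up to σ'_p, then virgin compression beyond:
S_c = H/(1+e₀)·[C_r·log₁₀(σ'_p/σ'_0) + C_c·log₁₀(σ'_f/σ'_p)]
    = 7.4/2.19 × [0.041×log₁₀(116/56.1) + 0.34×log₁₀(140.6/116)]
    = 3.379 × [0.012935 + 0.028399] = 0.1397 m

S_c ≈ 0.14 m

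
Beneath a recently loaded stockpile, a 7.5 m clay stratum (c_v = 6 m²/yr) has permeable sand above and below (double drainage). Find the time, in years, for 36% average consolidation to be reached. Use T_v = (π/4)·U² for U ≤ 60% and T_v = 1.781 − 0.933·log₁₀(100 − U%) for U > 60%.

Drainage path length: H_d = H/2 = 3.75 m (double drainage).
U ≤ 60%: T_v = (π/4)·U² = (π/4)×0.36² = 0.10179.
t = T_v·H_d²/c_v = 0.10179×3.75²/6 = 0.2386 years.

t ≈ 0.239 years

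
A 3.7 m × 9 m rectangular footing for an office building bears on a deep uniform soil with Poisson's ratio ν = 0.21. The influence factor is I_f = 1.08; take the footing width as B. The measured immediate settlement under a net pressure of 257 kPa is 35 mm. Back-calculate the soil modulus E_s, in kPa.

S_e = q·B·(1−ν²)/E_s · I_f  ⇒  E_s = q·B·(1−ν²)·I_f / S_e.
E_s = 257 × 3.7 × 0.9559 × 1.08 / 0.035 = 28050 kPa

E_s ≈ 28000 kPa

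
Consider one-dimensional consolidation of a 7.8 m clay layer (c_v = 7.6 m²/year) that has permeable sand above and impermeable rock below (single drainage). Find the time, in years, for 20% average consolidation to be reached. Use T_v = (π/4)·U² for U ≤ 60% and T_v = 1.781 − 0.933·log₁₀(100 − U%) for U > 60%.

t ≈ 0.251 years

Drainage path length: H_d = H = 7.8 m (single drainage).
U ≤ 60%: T_v = (π/4)·U² = (π/4)×0.2² = 0.031416.
t = T_v·H_d²/c_v = 0.031416×7.8²/7.6 = 0.2515 years.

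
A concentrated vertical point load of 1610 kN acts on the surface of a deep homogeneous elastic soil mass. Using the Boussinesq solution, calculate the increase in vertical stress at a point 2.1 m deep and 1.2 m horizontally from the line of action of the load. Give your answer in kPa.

Boussinesq vertical stress below a point load on an elastic half-space:
Δσ_z = 3P/(2πz²) · [1 + (r/z)²]^(−5/2)
r/z = 1.2/2.1 = 0.57143; [1+(r/z)²]^(−5/2) = 0.49341.
Δσ_z = 3×1610/(2π×2.1²) × 0.49341 = 174.31 × 0.49341 = 86.01 kPa

Δσ_z ≈ 86 kPa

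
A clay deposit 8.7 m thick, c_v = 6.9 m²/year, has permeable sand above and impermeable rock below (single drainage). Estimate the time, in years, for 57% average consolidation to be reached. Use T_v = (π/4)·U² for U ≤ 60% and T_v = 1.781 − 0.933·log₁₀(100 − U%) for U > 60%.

Drainage path length: H_d = H = 8.7 m (single drainage).
U ≤ 60%: T_v = (π/4)·U² = (π/4)×0.57² = 0.25518.
t = T_v·H_d²/c_v = 0.25518×8.7²/6.9 = 2.799 years.

t ≈ 2.8 years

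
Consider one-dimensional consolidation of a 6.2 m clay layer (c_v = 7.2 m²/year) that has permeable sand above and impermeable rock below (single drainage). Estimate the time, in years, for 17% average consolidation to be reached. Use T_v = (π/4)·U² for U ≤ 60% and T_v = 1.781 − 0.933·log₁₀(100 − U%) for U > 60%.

Drainage path length: H_d = H = 6.2 m (single drainage).
U ≤ 60%: T_v = (π/4)·U² = (π/4)×0.17² = 0.022698.
t = T_v·H_d²/c_v = 0.022698×6.2²/7.2 = 0.1212 years.

t ≈ 0.121 years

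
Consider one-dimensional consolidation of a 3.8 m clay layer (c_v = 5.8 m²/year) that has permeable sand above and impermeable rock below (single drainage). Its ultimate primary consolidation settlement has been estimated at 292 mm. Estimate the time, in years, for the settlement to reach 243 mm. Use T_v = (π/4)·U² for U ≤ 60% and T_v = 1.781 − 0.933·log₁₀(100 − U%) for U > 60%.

t ≈ 1.59 years

Drainage path length: H_d = H = 3.8 m (single drainage).
U = S(t)/S_ult = 243/292 = 0.8322.
U > 60%: T_v = 1.781 − 0.933·log₁₀(100 − 83.219) = 0.63825.
t = T_v·H_d²/c_v = 0.63825×3.8²/5.8 = 1.589 years.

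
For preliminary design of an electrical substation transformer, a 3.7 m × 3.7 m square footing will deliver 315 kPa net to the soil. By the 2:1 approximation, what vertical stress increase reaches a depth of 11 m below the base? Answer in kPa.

By the 2:1 method the load spreads at 1 horizontal : 2 vertical, so at depth z the loaded area has grown by z in each plan dimension:
Δσ = qBL/((B+z)(L+z)) = 315×3.7×3.7/((3.7+11)(3.7+11)) = 19.956 kPa

Δσ_z ≈ 20 kPa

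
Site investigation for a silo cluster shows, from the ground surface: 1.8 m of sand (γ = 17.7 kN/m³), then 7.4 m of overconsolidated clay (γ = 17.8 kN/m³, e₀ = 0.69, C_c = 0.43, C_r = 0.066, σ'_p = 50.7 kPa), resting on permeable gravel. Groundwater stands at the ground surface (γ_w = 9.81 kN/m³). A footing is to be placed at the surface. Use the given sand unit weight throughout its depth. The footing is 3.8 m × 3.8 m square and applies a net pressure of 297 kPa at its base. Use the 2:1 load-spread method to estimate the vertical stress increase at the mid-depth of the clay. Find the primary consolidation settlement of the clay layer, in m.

Mid-depth of clay below the ground surface: z = 1.8 + 7.4/2 = 5.5 m.
Total vertical stress at mid-clay: σ_v = 17.7×1.8 + 17.8×3.7 = 97.72 kPa.
Pore pressure: u = 9.81×(5.5 − 0) = 53.955 kPa.
Initial effective stress: σ'_0 = σ_v − u = 97.72 − 53.955 = 43.765 kPa.
Stress increase at mid-clay by the 2:1 spreading method:
Δσ = qBL/((B+z)(L+z)) = 297×3.8×3.8/((3.8+5.5)(3.8+5.5)) = 49.586 kPa
Final effective stress: σ'_f = 43.765 + 49.586 = 93.351 kPa.
σ'_f = 93.351 > σ'_p = 50.7 kPa, so the stress path crosses the preconsolidation pressure — recompression up to σ'_p, then virgin compression beyond:
S_c = H/(1+e₀)·[C_r·log₁₀(σ'_p/σ'_0) + C_c·log₁₀(σ'_f/σ'_p)]
    = 7.4/1.69 × [0.066×log₁₀(50.7/43.765) + 0.43×log₁₀(93.351/50.7)]
    = 4.3787 × [0.0042161 + 0.114] = 0.5176 m

S_c ≈ 0.518 m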